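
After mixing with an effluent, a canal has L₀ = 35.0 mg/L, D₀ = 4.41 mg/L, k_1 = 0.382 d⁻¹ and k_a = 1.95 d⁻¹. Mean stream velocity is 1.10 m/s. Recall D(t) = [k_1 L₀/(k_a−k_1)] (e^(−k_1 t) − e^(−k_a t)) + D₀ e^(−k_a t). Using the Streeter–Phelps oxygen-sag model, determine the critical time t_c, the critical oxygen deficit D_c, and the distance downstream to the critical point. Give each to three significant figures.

t_c ≈ 0.575 d; D_c ≈ 5.50 mg/L; x_c ≈ 54.7 km

With k_a/k_1 = 5.105 and 1 − D₀(k_a−k_1)/(k_1 L₀) = 0.4828,
t_c = ln(5.105 × 0.4828) / (1.95 − 0.382) = ln(2.465) / 1.568 = 0.9020/1.568 = 0.5753 d.
D_c = (k_1/k_a) L₀ e^(−k_1 t_c) = (0.382/1.95) × 35.0 × e^(−0.382×0.5753) = 0.1959 × 35.0 × 0.8027 = 5.504 mg/L.
x_c = v t_c = 1.10 m/s × 0.5753 d × 86400 s/d = 54670 m ≈ 54.7 km.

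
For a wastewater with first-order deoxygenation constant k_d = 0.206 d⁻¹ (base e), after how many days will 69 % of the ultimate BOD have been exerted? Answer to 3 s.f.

y/L₀ = 1 − e^(−k_d t) = 0.69 ⇒ e^(−k_d t) = 0.310
t = −ln(0.310) / 0.206 = 1.171 / 0.206 = 5.685 d.

t ≈ 5.69 d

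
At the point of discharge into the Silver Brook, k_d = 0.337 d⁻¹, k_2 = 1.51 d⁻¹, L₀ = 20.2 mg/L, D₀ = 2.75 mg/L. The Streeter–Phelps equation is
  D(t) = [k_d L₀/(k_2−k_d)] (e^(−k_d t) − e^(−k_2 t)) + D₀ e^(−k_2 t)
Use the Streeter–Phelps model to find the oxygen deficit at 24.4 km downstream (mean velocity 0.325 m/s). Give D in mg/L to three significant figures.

D ≈ 3.51 mg/L

Travel time t = x/v = 24.4 km / (0.325 m/s) = 24400 m / 0.325 m/s = 75080 s = 0.8689 d.
k_d L₀/(k_2−k_d) = 0.337×20.2/(1.51−0.337) = 6.807/1.173 = 5.803 mg/L.
e^(−k_d t) = e^(−0.337×0.8689) = 0.7461; e^(−k_2 t) = e^(−1.51×0.8689) = 0.2693.
D = 5.803 × (0.7461 − 0.2693) + 2.75 × 0.2693 = 2.768 + 0.7404 = 3.508 mg/L.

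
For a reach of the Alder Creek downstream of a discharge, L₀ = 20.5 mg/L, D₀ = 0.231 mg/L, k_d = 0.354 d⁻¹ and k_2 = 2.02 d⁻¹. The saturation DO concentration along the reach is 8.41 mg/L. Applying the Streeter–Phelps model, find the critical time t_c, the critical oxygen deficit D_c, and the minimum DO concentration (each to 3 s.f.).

With k_2/k_d = 5.706 and 1 − D₀(k_2−k_d)/(k_d L₀) = 0.9470,
t_c = ln(5.706 × 0.9470) / (2.02 − 0.354) = ln(5.404) / 1.666 = 1.687/1.666 = 1.013 d.
L(t_c) = L₀ e^(−k_d t_c) = 20.5 × 0.6987 = 14.32 mg/L, and at the critical point k_2 D_c = k_d L, so D_c = (0.354/2.02) × 14.32 = 2.510 mg/L.
Minimum DO = C_s − D_c = 8.41 − 2.510 = 5.900 mg/L.

t_c ≈ 1.01 d; D_c ≈ 2.51 mg/L; min DO ≈ 5.90 mg/L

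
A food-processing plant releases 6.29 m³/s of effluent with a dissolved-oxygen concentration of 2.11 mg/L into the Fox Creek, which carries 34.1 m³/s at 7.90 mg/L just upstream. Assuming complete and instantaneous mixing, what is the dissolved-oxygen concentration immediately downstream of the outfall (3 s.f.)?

7.00 mg/L

Flow-weighted mixing: C = (Q_r C_r + Q_w C_w)/(Q_r + Q_w)
= (34.1×7.90 + 6.29×2.11)/(34.1 + 6.29) = 282.7/40.39 = 6.998 mg/L.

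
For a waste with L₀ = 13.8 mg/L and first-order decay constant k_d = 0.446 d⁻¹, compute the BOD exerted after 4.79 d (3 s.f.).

y_t = L₀(1 − e^(−k_d t)) = 13.8 × (1 − e^(−0.446×4.79))
= 13.8 × (1 − 0.1181) = 13.8 × 0.8819 = 12.17 mg/L.

y ≈ 12.2 mg/L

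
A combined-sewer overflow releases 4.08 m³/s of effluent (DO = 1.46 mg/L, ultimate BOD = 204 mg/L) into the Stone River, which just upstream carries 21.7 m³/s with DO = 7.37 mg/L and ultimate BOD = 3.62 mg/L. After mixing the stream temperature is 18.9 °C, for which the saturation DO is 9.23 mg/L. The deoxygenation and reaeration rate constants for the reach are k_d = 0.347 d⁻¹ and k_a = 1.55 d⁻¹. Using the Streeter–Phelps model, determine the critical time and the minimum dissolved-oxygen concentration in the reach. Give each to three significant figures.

Mixed DO = (21.7×7.37 + 4.08×1.46)/(21.7+4.08) = 165.9/25.78 = 6.435 mg/L.
Mixed L₀ = (21.7×3.62 + 4.08×204)/(25.78) = 910.9/25.78 = 35.33 mg/L.
Initial deficit D₀ = C_s − DO₀ = 9.23 − 6.435 = 2.795 mg/L.
t_c = (1/1.203) ln[(1.55/0.347)(1 − 2.795×1.203/(0.347×35.33))] = 0.8313 × ln(3.242) = 0.9776 d.
D_c = (0.347/1.55) × 35.33 × e^(−0.347×0.9776) = 0.2239 × 35.33 × 0.7123 = 5.634 mg/L.
Minimum DO = 9.23 − 5.634 = 3.596 mg/L.

t_c ≈ 0.978 d; minimum DO ≈ 3.60 mg/L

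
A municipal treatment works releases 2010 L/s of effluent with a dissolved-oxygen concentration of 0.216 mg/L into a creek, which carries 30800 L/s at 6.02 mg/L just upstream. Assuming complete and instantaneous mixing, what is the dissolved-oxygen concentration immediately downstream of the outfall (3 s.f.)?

5.66 mg/L

Flow-weighted mixing: C = (Q_r C_r + Q_w C_w)/(Q_r + Q_w)
= (30800×6.02 + 2010×0.216)/(30800 + 2010) = 185900/32810 = 5.664 mg/L.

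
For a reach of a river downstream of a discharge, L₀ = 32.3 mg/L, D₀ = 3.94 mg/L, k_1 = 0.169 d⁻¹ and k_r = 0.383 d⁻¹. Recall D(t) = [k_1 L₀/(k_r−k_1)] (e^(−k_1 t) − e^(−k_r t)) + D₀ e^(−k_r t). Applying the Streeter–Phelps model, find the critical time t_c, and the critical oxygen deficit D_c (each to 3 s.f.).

t_c ≈ 3.04 d; D_c ≈ 8.53 mg/L

t_c = [1/(k_r−k_1)] ln[(k_r/k_1)(1 − D₀(k_r−k_1)/(k_1 L₀))]
= [1/(0.383−0.169)] ln[(0.383/0.169)(1 − 3.94×0.2140/(0.169×32.3))]
= (1/0.2140) ln[2.266 × 0.8455] = 4.673 × ln(1.916) = 4.673 × 0.6504 = 3.039 d.
L(t_c) = L₀ e^(−k_1 t_c) = 32.3 × 0.5983 = 19.33 mg/L, and at the critical point k_r D_c = k_1 L, so D_c = (0.169/0.383) × 19.33 = 8.528 mg/L.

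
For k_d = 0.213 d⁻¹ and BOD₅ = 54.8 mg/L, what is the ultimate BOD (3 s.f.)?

BOD₅ = L₀(1 − e^(−5k_d)) ⇒ L₀ = BOD₅ / (1 − e^(−5×0.213))
= 54.8 / (1 − 0.3447) = 54.8 / 0.6553 = 83.63 mg/L.

L₀ ≈ 83.6 mg/L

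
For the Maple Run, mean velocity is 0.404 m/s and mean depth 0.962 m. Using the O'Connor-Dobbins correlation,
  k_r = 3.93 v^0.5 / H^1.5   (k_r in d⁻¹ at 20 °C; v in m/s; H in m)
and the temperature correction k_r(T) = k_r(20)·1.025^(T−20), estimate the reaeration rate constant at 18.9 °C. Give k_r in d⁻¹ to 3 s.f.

k_r ≈ 2.58 d⁻¹

k_r(20) = 3.93 × 0.404^0.5 / 0.962^1.5 = 3.93 × 0.6356 / 0.9435 = 2.647 d⁻¹.
k_r(18.9) = 2.647 × 1.025^(18.9−20) = 2.647 × 0.9732 = 2.576 d⁻¹.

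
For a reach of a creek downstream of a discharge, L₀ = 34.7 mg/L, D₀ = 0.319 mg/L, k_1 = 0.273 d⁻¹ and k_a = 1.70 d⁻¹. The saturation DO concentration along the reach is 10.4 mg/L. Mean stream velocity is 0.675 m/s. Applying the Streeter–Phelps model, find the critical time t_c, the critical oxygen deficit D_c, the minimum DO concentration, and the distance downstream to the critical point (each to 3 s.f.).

With k_a/k_1 = 6.227 and 1 − D₀(k_a−k_1)/(k_1 L₀) = 0.9519,
t_c = ln(6.227 × 0.9519) / (1.70 − 0.273) = ln(5.928) / 1.427 = 1.780/1.427 = 1.247 d.
L(t_c) = L₀ e^(−k_1 t_c) = 34.7 × 0.7114 = 24.69 mg/L, and at the critical point k_a D_c = k_1 L, so D_c = (0.273/1.70) × 24.69 = 3.964 mg/L.
Minimum DO = C_s − D_c = 10.4 − 3.964 = 6.436 mg/L.
x_c = v t_c = 0.675 m/s × 1.247 d × 86400 s/d = 72730 m ≈ 72.7 km.

t_c ≈ 1.25 d; D_c ≈ 3.96 mg/L; min DO ≈ 6.44 mg/L; x_c ≈ 72.7 km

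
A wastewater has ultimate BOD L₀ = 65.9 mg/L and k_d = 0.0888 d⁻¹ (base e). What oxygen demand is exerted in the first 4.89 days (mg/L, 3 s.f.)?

y_t = L₀(1 − e^(−k_d t)) = 65.9 × (1 − e^(−0.0888×4.89))
= 65.9 × (1 − 0.6478) = 65.9 × 0.3522 = 23.21 mg/L.

y ≈ 23.2 mg/L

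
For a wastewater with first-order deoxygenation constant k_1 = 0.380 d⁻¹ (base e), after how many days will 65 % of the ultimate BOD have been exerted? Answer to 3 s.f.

y/L₀ = 1 − e^(−k_1 t) = 0.65 ⇒ e^(−k_1 t) = 0.350
t = −ln(0.350) / 0.380 = 1.050 / 0.380 = 2.763 d.

t ≈ 2.76 d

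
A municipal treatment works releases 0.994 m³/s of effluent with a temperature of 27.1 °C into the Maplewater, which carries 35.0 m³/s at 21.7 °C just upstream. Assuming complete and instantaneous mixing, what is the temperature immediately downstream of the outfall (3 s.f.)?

21.8 °C

Flow-weighted mixing: C = (Q_r C_r + Q_w C_w)/(Q_r + Q_w)
= (35.0×21.7 + 0.994×27.1)/(35.0 + 0.994) = 786.4/35.99 = 21.85 °C.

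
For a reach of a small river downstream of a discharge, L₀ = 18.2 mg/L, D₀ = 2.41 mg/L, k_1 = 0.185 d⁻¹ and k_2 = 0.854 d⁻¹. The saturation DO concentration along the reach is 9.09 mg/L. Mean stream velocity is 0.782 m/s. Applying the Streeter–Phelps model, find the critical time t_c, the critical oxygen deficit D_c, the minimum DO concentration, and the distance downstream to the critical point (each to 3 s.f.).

t_c ≈ 1.31 d; D_c ≈ 3.09 mg/L; min DO ≈ 6.00 mg/L; x_c ≈ 88.7 km

With k_2/k_1 = 4.616 and 1 − D₀(k_2−k_1)/(k_1 L₀) = 0.5211,
t_c = ln(4.616 × 0.5211) / (0.854 − 0.185) = ln(2.406) / 0.6690 = 0.8779/0.6690 = 1.312 d.
D_c = (k_1/k_2) L₀ e^(−k_1 t_c) = (0.185/0.854) × 18.2 × e^(−0.185×1.312) = 0.2166 × 18.2 × 0.7845 = 3.093 mg/L.
Minimum DO = C_s − D_c = 9.09 − 3.093 = 5.997 mg/L.
x_c = v t_c = 0.782 m/s × 1.312 d × 86400 s/d = 88660 m ≈ 88.7 km.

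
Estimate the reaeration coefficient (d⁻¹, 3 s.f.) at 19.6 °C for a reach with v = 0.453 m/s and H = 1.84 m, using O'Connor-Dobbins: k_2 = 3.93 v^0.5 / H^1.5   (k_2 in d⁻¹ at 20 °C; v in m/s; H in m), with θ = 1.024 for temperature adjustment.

k_2(20) = 3.93 × 0.453^0.5 / 1.84^1.5 = 3.93 × 0.6731 / 2.496 = 1.060 d⁻¹.
k_2(19.6) = 1.060 × 1.024^(19.6−20) = 1.060 × 0.9906 = 1.050 d⁻¹.

k_2 ≈ 1.05 d⁻¹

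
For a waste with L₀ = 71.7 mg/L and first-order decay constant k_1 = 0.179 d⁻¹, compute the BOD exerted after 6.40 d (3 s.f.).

y ≈ 48.9 mg/L

y_t = L₀(1 − e^(−k_1 t)) = 71.7 × (1 − e^(−0.179×6.40))
= 71.7 × (1 − 0.3180) = 71.7 × 0.6820 = 48.90 mg/L.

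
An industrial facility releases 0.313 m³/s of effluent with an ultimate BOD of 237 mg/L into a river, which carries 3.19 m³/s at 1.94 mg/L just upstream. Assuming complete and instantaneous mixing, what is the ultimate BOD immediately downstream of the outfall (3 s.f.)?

Flow-weighted mixing: C = (Q_r C_r + Q_w C_w)/(Q_r + Q_w)
= (3.19×1.94 + 0.313×237)/(3.19 + 0.313) = 80.37/3.503 = 22.94 mg/L.

22.9 mg/L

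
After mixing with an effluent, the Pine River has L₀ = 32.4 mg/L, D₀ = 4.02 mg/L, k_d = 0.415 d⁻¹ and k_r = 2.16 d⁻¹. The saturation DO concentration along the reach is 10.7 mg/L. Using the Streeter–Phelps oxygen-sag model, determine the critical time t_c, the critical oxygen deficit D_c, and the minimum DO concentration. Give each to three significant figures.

With k_r/k_d = 5.205 and 1 − D₀(k_r−k_d)/(k_d L₀) = 0.4783,
t_c = ln(5.205 × 0.4783) / (2.16 − 0.415) = ln(2.489) / 1.745 = 0.9120/1.745 = 0.5227 d.
D_c = (k_d/k_r) L₀ e^(−k_d t_c) = (0.415/2.16) × 32.4 × e^(−0.415×0.5227) = 0.1921 × 32.4 × 0.8050 = 5.011 mg/L.
Minimum DO = C_s − D_c = 10.7 − 5.011 = 5.689 mg/L.

t_c ≈ 0.523 d; D_c ≈ 5.01 mg/L; min DO ≈ 5.69 mg/L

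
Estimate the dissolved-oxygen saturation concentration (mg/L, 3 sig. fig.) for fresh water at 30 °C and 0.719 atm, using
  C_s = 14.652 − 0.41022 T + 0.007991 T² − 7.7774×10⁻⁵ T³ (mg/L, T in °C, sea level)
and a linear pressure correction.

C_s ≈ 5.35 mg/L

At sea level: C_s = 14.652 − 0.41022×30 + 0.007991×30² − 7.7774×10⁻⁵×30³ = 7.437 mg/L.
Pressure correction: C_s' = 7.437 × 0.719 = 5.347 mg/L.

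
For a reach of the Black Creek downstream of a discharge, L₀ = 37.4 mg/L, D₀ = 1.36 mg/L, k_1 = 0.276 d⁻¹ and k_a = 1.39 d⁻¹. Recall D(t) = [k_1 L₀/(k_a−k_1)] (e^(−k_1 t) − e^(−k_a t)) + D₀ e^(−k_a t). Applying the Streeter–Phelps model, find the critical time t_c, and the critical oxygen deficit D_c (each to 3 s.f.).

t_c ≈ 1.31 d; D_c ≈ 5.17 mg/L

At the critical point dD/dt = 0, so k_1 L₀ e^(−k_1 t) = k_a D. Substituting D(t) from the Streeter–Phelps equation and solving for t gives
t_c = ln[(k_a/k_1)(1 − D₀(k_a−k_1)/(k_1 L₀))] / (k_a−k_1).
Here k_a−k_1 = 1.114 d⁻¹ and 1 − D₀(k_a−k_1)/(k_1 L₀) = 1 − 1.36×1.114/(0.276×37.4) = 0.8532, so
t_c = ln(5.036 × 0.8532) / 1.114 = 1.458 / 1.114 = 1.309 d.
L(t_c) = L₀ e^(−k_1 t_c) = 37.4 × 0.6968 = 26.06 mg/L, and at the critical point k_a D_c = k_1 L, so D_c = (0.276/1.39) × 26.06 = 5.175 mg/L.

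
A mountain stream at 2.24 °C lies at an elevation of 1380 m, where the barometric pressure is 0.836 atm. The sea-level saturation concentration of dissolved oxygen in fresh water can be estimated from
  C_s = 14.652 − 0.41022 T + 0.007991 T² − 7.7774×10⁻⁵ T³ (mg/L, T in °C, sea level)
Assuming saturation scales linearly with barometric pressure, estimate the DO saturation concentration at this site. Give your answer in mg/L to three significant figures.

C_s ≈ 11.5 mg/L

At sea level: C_s = 14.652 − 0.41022×2.24 + 0.007991×2.24² − 7.7774×10⁻⁵×2.24³ = 13.77 mg/L.
Pressure correction: C_s' = 13.77 × 0.836 = 11.51 mg/L.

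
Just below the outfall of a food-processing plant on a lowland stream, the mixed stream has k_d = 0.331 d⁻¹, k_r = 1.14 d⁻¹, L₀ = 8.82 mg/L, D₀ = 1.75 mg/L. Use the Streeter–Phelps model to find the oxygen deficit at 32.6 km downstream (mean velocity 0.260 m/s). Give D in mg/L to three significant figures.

Travel time t = x/v = 32.6 km / (0.260 m/s) = 32600 m / 0.260 m/s = 125400 s = 1.451 d.
k_d L₀/(k_r−k_d) = 0.331×8.82/(1.14−0.331) = 2.919/0.8090 = 3.609 mg/L.
e^(−k_d t) = e^(−0.331×1.451) = 0.6186; e^(−k_r t) = e^(−1.14×1.451) = 0.1912.
D = 3.609 × (0.6186 − 0.1912) + 1.75 × 0.1912 = 1.542 + 0.3346 = 1.877 mg/L.

D ≈ 1.88 mg/L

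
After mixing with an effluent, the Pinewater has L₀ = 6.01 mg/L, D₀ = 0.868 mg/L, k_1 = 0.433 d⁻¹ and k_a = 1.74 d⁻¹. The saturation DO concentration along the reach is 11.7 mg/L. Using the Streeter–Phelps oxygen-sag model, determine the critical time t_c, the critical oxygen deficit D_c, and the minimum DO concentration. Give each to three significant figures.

t_c ≈ 0.626 d; D_c ≈ 1.14 mg/L; min DO ≈ 10.6 mg/L

At the critical point dD/dt = 0, so k_1 L₀ e^(−k_1 t) = k_a D. Substituting D(t) from the Streeter–Phelps equation and solving for t gives
t_c = ln[(k_a/k_1)(1 − D₀(k_a−k_1)/(k_1 L₀))] / (k_a−k_1).
Here k_a−k_1 = 1.307 d⁻¹ and 1 − D₀(k_a−k_1)/(k_1 L₀) = 1 − 0.868×1.307/(0.433×6.01) = 0.5641, so
t_c = ln(4.018 × 0.5641) / 1.307 = 0.8183 / 1.307 = 0.6261 d.
D_c = (k_1/k_a) L₀ e^(−k_1 t_c) = (0.433/1.74) × 6.01 × e^(−0.433×0.6261) = 0.2489 × 6.01 × 0.7625 = 1.140 mg/L.
Minimum DO = C_s − D_c = 11.7 − 1.140 = 10.56 mg/L.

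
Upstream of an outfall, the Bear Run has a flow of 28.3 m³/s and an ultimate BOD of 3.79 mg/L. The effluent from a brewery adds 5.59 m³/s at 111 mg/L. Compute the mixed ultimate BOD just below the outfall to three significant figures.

Flow-weighted mixing: C = (Q_r C_r + Q_w C_w)/(Q_r + Q_w)
= (28.3×3.79 + 5.59×111)/(28.3 + 5.59) = 727.7/33.89 = 21.47 mg/L.

21.5 mg/L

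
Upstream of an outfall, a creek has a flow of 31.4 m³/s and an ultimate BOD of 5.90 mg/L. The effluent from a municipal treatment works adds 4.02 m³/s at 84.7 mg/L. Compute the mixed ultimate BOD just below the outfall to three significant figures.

14.8 mg/L

Flow-weighted mixing: C = (Q_r C_r + Q_w C_w)/(Q_r + Q_w)
= (31.4×5.90 + 4.02×84.7)/(31.4 + 4.02) = 525.8/35.42 = 14.84 mg/L.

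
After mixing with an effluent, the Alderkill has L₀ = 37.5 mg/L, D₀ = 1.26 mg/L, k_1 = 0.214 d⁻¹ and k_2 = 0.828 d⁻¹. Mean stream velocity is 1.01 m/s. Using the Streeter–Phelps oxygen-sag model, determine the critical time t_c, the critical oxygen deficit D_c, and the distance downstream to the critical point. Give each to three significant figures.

t_c ≈ 2.04 d; D_c ≈ 6.27 mg/L; x_c ≈ 178 km

t_c = [1/(k_2−k_1)] ln[(k_2/k_1)(1 − D₀(k_2−k_1)/(k_1 L₀))]
= [1/(0.828−0.214)] ln[(0.828/0.214)(1 − 1.26×0.6140/(0.214×37.5))]
= (1/0.6140) ln[3.869 × 0.9036] = 1.629 × ln(3.496) = 1.629 × 1.252 = 2.039 d.
L(t_c) = L₀ e^(−k_1 t_c) = 37.5 × 0.6465 = 24.24 mg/L, and at the critical point k_2 D_c = k_1 L, so D_c = (0.214/0.828) × 24.24 = 6.265 mg/L.
x_c = v t_c = 1.01 m/s × 2.039 d × 86400 s/d = 177900 m ≈ 178 km.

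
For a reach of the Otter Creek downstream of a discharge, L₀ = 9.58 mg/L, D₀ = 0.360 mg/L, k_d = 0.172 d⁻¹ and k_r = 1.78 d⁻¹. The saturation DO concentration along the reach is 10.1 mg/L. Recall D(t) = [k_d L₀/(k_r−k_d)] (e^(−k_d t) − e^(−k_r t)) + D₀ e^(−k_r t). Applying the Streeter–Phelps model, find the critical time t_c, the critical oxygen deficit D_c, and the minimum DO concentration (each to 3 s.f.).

t_c ≈ 1.18 d; D_c ≈ 0.755 mg/L; min DO ≈ 9.34 mg/L

t_c = [1/(k_r−k_d)] ln[(k_r/k_d)(1 − D₀(k_r−k_d)/(k_d L₀))]
= [1/(1.78−0.172)] ln[(1.78/0.172)(1 − 0.360×1.608/(0.172×9.58))]
= (1/1.608) ln[10.35 × 0.6487] = 0.6219 × ln(6.713) = 0.6219 × 1.904 = 1.184 d.
L(t_c) = L₀ e^(−k_d t_c) = 9.58 × 0.8157 = 7.815 mg/L, and at the critical point k_r D_c = k_d L, so D_c = (0.172/1.78) × 7.815 = 0.7551 mg/L.
Minimum DO = C_s − D_c = 10.1 − 0.7551 = 9.345 mg/L.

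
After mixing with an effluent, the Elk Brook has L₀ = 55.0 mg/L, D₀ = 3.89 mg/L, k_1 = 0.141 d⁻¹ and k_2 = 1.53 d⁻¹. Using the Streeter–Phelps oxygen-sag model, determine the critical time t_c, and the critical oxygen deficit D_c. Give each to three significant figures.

t_c ≈ 0.858 d; D_c ≈ 4.49 mg/L

With k_2/k_1 = 10.85 and 1 − D₀(k_2−k_1)/(k_1 L₀) = 0.3033,
t_c = ln(10.85 × 0.3033) / (1.53 − 0.141) = ln(3.291) / 1.389 = 1.191/1.389 = 0.8575 d.
L(t_c) = L₀ e^(−k_1 t_c) = 55.0 × 0.8861 = 48.74 mg/L, and at the critical point k_2 D_c = k_1 L, so D_c = (0.141/1.53) × 48.74 = 4.491 mg/L.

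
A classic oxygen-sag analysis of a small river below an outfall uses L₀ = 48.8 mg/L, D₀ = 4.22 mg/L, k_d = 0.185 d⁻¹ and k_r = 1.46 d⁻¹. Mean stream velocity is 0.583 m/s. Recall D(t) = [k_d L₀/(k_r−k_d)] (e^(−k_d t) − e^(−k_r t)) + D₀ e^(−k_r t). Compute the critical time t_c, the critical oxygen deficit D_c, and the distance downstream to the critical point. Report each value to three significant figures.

t_c ≈ 0.909 d; D_c ≈ 5.23 mg/L; x_c ≈ 45.8 km

With k_r/k_d = 7.892 and 1 − D₀(k_r−k_d)/(k_d L₀) = 0.4040,
t_c = ln(7.892 × 0.4040) / (1.46 − 0.185) = ln(3.188) / 1.275 = 1.160/1.275 = 0.9094 d.
L(t_c) = L₀ e^(−k_d t_c) = 48.8 × 0.8451 = 41.24 mg/L, and at the critical point k_r D_c = k_d L, so D_c = (0.185/1.46) × 41.24 = 5.226 mg/L.
x_c = v t_c = 0.583 m/s × 0.9094 d × 86400 s/d = 45810 m ≈ 45.8 km.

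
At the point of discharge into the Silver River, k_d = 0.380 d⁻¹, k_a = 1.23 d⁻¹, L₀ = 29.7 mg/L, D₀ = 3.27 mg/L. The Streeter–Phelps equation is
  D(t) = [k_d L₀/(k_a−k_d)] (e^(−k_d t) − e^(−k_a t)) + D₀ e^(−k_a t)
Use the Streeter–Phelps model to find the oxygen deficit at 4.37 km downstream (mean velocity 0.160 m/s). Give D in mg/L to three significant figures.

Travel time t = x/v = 4.37 km / (0.160 m/s) = 4370 m / 0.160 m/s = 27310 s = 0.3161 d.
k_d L₀/(k_a−k_d) = 0.380×29.7/(1.23−0.380) = 11.29/0.8500 = 13.28 mg/L.
e^(−k_d t) = e^(−0.380×0.3161) = 0.8868; e^(−k_a t) = e^(−1.23×0.3161) = 0.6779.
D = 13.28 × (0.8868 − 0.6779) + 3.27 × 0.6779 = 2.774 + 2.217 = 4.991 mg/L.

D ≈ 4.99 mg/L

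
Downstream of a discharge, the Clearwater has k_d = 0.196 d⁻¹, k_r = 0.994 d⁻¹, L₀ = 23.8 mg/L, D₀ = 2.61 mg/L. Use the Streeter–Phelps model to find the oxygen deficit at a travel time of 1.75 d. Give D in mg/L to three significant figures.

D ≈ 3.58 mg/L

k_d L₀/(k_r−k_d) = 0.196×23.8/(0.994−0.196) = 4.665/0.7980 = 5.846 mg/L.
e^(−k_d t) = e^(−0.196×1.750) = 0.7096; e^(−k_r t) = e^(−0.994×1.750) = 0.1756.
D = 5.846 × (0.7096 − 0.1756) + 2.61 × 0.1756 = 3.122 + 0.4583 = 3.580 mg/L.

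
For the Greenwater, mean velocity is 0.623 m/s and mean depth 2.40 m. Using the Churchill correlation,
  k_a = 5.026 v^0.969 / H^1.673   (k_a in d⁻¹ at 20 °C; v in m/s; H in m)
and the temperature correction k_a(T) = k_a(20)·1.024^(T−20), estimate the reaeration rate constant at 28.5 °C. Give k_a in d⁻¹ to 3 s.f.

k_a(20) = 5.026 × 0.623^0.969 / 2.40^1.673 = 5.026 × 0.6322 / 4.326 = 0.7345 d⁻¹.
k_a(28.5) = 0.7345 × 1.024^(28.5−20) = 0.7345 × 1.223 = 0.8985 d⁻¹.

k_a ≈ 0.899 d⁻¹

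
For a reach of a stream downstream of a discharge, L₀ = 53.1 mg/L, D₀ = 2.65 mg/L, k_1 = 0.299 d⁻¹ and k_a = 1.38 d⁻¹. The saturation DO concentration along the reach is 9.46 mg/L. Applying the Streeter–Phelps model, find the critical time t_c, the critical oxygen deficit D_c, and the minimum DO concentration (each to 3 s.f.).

With k_a/k_1 = 4.615 and 1 − D₀(k_a−k_1)/(k_1 L₀) = 0.8196,
t_c = ln(4.615 × 0.8196) / (1.38 − 0.299) = ln(3.783) / 1.081 = 1.330/1.081 = 1.231 d.
L(t_c) = L₀ e^(−k_1 t_c) = 53.1 × 0.6921 = 36.75 mg/L, and at the critical point k_a D_c = k_1 L, so D_c = (0.299/1.38) × 36.75 = 7.963 mg/L.
Minimum DO = C_s − D_c = 9.46 − 7.963 = 1.497 mg/L.

t_c ≈ 1.23 d; D_c ≈ 7.96 mg/L; min DO ≈ 1.50 mg/L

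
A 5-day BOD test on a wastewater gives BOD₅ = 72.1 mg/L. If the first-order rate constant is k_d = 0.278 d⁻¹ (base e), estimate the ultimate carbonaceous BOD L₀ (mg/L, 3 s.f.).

L₀ ≈ 96.0 mg/L

BOD₅ = L₀(1 − e^(−5k_d)) ⇒ L₀ = BOD₅ / (1 − e^(−5×0.278))
= 72.1 / (1 − 0.2491) = 72.1 / 0.7509 = 96.01 mg/L.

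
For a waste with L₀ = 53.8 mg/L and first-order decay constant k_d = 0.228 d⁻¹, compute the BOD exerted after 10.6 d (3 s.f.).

y_t = L₀(1 − e^(−k_d t)) = 53.8 × (1 − e^(−0.228×10.6))
= 53.8 × (1 − 0.08921) = 53.8 × 0.9108 = 49.00 mg/L.

y ≈ 49.0 mg/L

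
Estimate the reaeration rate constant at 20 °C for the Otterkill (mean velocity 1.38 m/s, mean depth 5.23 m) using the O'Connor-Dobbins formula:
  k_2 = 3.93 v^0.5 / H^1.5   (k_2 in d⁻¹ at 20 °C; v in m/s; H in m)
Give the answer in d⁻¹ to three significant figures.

k_2 = 3.93 × 1.38^0.5 / 5.23^1.5 = 3.93 × 1.175 / 11.96 = 0.3860 d⁻¹.

k_2 ≈ 0.386 d⁻¹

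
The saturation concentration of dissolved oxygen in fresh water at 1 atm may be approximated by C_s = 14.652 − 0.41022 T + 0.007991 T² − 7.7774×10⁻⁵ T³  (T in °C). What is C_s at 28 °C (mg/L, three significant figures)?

C_s = 14.652 − 0.41022×28 + 0.007991×28² − 7.7774×10⁻⁵×28³ = 7.723 mg/L.

C_s ≈ 7.72 mg/L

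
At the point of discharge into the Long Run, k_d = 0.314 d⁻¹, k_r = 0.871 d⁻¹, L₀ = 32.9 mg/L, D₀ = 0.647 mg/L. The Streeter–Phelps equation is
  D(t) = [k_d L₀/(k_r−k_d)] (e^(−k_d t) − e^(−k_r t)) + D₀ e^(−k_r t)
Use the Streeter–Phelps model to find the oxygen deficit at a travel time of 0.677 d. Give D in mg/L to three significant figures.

k_d L₀/(k_r−k_d) = 0.314×32.9/(0.871−0.314) = 10.33/0.5570 = 18.55 mg/L.
e^(−k_d t) = e^(−0.314×0.6770) = 0.8085; e^(−k_r t) = e^(−0.871×0.6770) = 0.5545.
D = 18.55 × (0.8085 − 0.5545) + 0.647 × 0.5545 = 4.711 + 0.3588 = 5.069 mg/L.

D ≈ 5.07 mg/L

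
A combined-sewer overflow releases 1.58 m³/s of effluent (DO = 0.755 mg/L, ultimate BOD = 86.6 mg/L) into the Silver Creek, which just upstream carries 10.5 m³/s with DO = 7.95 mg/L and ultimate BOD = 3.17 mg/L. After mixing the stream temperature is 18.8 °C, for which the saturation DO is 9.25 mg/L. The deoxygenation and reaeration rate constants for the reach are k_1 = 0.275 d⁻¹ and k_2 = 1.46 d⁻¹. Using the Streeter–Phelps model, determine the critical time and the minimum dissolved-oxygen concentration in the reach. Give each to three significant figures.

t_c ≈ 0.432 d; minimum DO ≈ 6.89 mg/L

Mixed DO = (10.5×7.95 + 1.58×0.755)/(10.5+1.58) = 84.67/12.08 = 7.009 mg/L.
Mixed L₀ = (10.5×3.17 + 1.58×86.6)/(12.08) = 170.1/12.08 = 14.08 mg/L.
Initial deficit D₀ = C_s − DO₀ = 9.25 − 7.009 = 2.241 mg/L.
t_c = (1/1.185) ln[(1.46/0.275)(1 − 2.241×1.185/(0.275×14.08))] = 0.8439 × ln(1.668) = 0.4319 d.
D_c = (0.275/1.46) × 14.08 × e^(−0.275×0.4319) = 0.1884 × 14.08 × 0.8880 = 2.355 mg/L.
Minimum DO = 9.25 − 2.355 = 6.895 mg/L.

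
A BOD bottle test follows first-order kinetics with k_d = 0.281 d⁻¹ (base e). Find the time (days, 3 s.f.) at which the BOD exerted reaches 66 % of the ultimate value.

y/L₀ = 1 − e^(−k_d t) = 0.66 ⇒ e^(−k_d t) = 0.340
t = −ln(0.340) / 0.281 = 1.079 / 0.281 = 3.839 d.

t ≈ 3.84 d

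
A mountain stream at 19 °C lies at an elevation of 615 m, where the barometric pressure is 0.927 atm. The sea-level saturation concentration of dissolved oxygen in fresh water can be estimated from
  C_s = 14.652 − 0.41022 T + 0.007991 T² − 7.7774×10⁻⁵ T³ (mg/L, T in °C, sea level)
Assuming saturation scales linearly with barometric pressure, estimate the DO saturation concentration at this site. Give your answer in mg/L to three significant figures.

C_s ≈ 8.54 mg/L

At sea level: C_s = 14.652 − 0.41022×19 + 0.007991×19² − 7.7774×10⁻⁵×19³ = 9.209 mg/L.
Pressure correction: C_s' = 9.209 × 0.927 = 8.537 mg/L.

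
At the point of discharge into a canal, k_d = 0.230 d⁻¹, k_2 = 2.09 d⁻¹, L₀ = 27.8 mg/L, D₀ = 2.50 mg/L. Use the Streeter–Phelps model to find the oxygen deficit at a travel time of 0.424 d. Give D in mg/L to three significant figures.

D ≈ 2.73 mg/L

k_d L₀/(k_2−k_d) = 0.230×27.8/(2.09−0.230) = 6.394/1.860 = 3.438 mg/L.
e^(−k_d t) = e^(−0.230×0.4240) = 0.9071; e^(−k_2 t) = e^(−2.09×0.4240) = 0.4122.
D = 3.438 × (0.9071 − 0.4122) + 2.50 × 0.4122 = 1.701 + 1.031 = 2.732 mg/L.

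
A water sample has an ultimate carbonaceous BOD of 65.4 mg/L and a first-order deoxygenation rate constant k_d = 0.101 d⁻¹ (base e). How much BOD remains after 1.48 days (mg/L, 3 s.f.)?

L_t = L₀ e^(−k_d t) = 65.4 × e^(−0.101×1.48) = 65.4 × 0.8612 = 56.32 mg/L.

L ≈ 56.3 mg/L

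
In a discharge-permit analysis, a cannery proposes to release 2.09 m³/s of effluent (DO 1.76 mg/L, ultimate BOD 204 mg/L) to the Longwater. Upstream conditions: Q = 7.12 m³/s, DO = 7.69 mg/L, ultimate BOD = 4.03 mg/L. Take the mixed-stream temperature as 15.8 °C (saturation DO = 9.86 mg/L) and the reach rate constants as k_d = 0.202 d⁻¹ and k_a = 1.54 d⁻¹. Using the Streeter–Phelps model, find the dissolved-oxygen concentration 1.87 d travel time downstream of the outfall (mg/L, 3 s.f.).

DO ≈ 4.97 mg/L

Mixed DO = (7.12×7.69 + 2.09×1.76)/(7.12+2.09) = 58.43/9.210 = 6.344 mg/L.
Mixed L₀ = (7.12×4.03 + 2.09×204)/(9.210) = 455.1/9.210 = 49.41 mg/L.
Initial deficit D₀ = C_s − DO₀ = 9.86 − 6.344 = 3.516 mg/L.
D(1.87) = [0.202×49.41/(1.54−0.202)](e^(−0.202×1.87) − e^(−1.54×1.87)) + 3.516 e^(−1.54×1.87)
= 7.459 × (0.6854 − 0.05615) + 3.516 × 0.05615 = 4.891 mg/L.
DO = 9.86 − 4.891 = 4.969 mg/L.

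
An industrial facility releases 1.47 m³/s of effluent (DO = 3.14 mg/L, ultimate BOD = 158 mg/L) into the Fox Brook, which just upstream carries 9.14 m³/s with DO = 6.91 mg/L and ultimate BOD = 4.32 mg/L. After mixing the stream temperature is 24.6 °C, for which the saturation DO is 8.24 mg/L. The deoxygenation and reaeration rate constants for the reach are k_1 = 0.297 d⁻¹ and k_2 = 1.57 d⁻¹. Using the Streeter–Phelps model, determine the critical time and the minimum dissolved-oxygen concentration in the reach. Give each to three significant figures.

t_c ≈ 1.02 d; minimum DO ≈ 4.66 mg/L

Mixed DO = (9.14×6.91 + 1.47×3.14)/(9.14+1.47) = 67.77/10.61 = 6.388 mg/L.
Mixed L₀ = (9.14×4.32 + 1.47×158)/(10.61) = 271.7/10.61 = 25.61 mg/L.
Initial deficit D₀ = C_s − DO₀ = 8.24 − 6.388 = 1.852 mg/L.
t_c = (1/1.273) ln[(1.57/0.297)(1 − 1.852×1.273/(0.297×25.61))] = 0.7855 × ln(3.648) = 1.017 d.
D_c = (0.297/1.57) × 25.61 × e^(−0.297×1.017) = 0.1892 × 25.61 × 0.7394 = 3.582 mg/L.
Minimum DO = 8.24 − 3.582 = 4.658 mg/L.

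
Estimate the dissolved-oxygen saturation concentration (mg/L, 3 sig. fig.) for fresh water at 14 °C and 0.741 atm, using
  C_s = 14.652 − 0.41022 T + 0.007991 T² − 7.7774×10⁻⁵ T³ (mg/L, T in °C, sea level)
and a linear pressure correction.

At sea level: C_s = 14.652 − 0.41022×14 + 0.007991×14² − 7.7774×10⁻⁵×14³ = 10.26 mg/L.
Pressure correction: C_s' = 10.26 × 0.741 = 7.604 mg/L.

C_s ≈ 7.60 mg/L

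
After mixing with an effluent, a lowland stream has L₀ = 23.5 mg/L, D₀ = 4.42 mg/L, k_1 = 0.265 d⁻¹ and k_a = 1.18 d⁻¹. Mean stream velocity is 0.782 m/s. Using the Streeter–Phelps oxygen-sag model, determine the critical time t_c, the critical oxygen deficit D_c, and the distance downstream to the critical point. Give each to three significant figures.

At the critical point dD/dt = 0, so k_1 L₀ e^(−k_1 t) = k_a D. Substituting D(t) from the Streeter–Phelps equation and solving for t gives
t_c = ln[(k_a/k_1)(1 − D₀(k_a−k_1)/(k_1 L₀))] / (k_a−k_1).
Here k_a−k_1 = 0.9150 d⁻¹ and 1 − D₀(k_a−k_1)/(k_1 L₀) = 1 − 4.42×0.9150/(0.265×23.5) = 0.3506, so
t_c = ln(4.453 × 0.3506) / 0.9150 = 0.4454 / 0.9150 = 0.4867 d.
L(t_c) = L₀ e^(−k_1 t_c) = 23.5 × 0.8790 = 20.66 mg/L, and at the critical point k_a D_c = k_1 L, so D_c = (0.265/1.18) × 20.66 = 4.639 mg/L.
x_c = v t_c = 0.782 m/s × 0.4867 d × 86400 s/d = 32890 m ≈ 32.9 km.

t_c ≈ 0.487 d; D_c ≈ 4.64 mg/L; x_c ≈ 32.9 km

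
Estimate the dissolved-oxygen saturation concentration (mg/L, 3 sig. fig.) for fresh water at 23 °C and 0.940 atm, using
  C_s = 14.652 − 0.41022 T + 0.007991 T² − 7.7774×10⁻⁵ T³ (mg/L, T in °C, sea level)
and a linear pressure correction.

At sea level: C_s = 14.652 − 0.41022×23 + 0.007991×23² − 7.7774×10⁻⁵×23³ = 8.498 mg/L.
Pressure correction: C_s' = 8.498 × 0.940 = 7.988 mg/L.

C_s ≈ 7.99 mg/L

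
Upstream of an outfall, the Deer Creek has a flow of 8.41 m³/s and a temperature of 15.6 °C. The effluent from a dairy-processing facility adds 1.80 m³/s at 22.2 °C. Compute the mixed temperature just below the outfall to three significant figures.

Flow-weighted mixing: C = (Q_r C_r + Q_w C_w)/(Q_r + Q_w)
= (8.41×15.6 + 1.80×22.2)/(8.41 + 1.80) = 171.2/10.21 = 16.76 °C.

16.8 °C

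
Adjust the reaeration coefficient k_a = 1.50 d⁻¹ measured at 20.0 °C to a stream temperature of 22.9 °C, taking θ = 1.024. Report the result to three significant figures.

k_a(T₂) = k_a(T₁) · θ^(T₂−T₁) = 1.50 × 1.024^(22.9−20.0)
= 1.50 × 1.024^2.90 = 1.50 × 1.071 = 1.607 d⁻¹.

k_a ≈ 1.61 d⁻¹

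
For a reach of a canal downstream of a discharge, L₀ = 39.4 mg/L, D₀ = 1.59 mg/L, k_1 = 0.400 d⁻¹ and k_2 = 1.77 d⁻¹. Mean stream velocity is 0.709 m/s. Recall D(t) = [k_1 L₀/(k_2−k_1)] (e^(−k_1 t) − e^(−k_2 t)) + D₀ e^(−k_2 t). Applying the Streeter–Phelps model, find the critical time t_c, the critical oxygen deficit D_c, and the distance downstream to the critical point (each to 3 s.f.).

t_c ≈ 0.977 d; D_c ≈ 6.02 mg/L; x_c ≈ 59.8 km

t_c = [1/(k_2−k_1)] ln[(k_2/k_1)(1 − D₀(k_2−k_1)/(k_1 L₀))]
= [1/(1.77−0.400)] ln[(1.77/0.400)(1 − 1.59×1.370/(0.400×39.4))]
= (1/1.370) ln[4.425 × 0.8618] = 0.7299 × ln(3.813) = 0.7299 × 1.339 = 0.9770 d.
L(t_c) = L₀ e^(−k_1 t_c) = 39.4 × 0.6765 = 26.65 mg/L, and at the critical point k_2 D_c = k_1 L, so D_c = (0.400/1.77) × 26.65 = 6.024 mg/L.
x_c = v t_c = 0.709 m/s × 0.9770 d × 86400 s/d = 59850 m ≈ 59.8 km.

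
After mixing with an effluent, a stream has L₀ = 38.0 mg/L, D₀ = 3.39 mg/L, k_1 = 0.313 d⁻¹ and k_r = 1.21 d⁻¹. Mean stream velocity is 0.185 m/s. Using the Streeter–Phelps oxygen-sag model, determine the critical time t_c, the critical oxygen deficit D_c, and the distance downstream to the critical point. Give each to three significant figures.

t_c ≈ 1.18 d; D_c ≈ 6.80 mg/L; x_c ≈ 18.8 km

At the critical point dD/dt = 0, so k_1 L₀ e^(−k_1 t) = k_r D. Substituting D(t) from the Streeter–Phelps equation and solving for t gives
t_c = ln[(k_r/k_1)(1 − D₀(k_r−k_1)/(k_1 L₀))] / (k_r−k_1).
Here k_r−k_1 = 0.8970 d⁻¹ and 1 − D₀(k_r−k_1)/(k_1 L₀) = 1 − 3.39×0.8970/(0.313×38.0) = 0.7443, so
t_c = ln(3.866 × 0.7443) / 0.8970 = 1.057 / 0.8970 = 1.178 d.
D_c = (k_1/k_r) L₀ e^(−k_1 t_c) = (0.313/1.21) × 38.0 × e^(−0.313×1.178) = 0.2587 × 38.0 × 0.6916 = 6.798 mg/L.
x_c = v t_c = 0.185 m/s × 1.178 d × 86400 s/d = 18830 m ≈ 18.8 km.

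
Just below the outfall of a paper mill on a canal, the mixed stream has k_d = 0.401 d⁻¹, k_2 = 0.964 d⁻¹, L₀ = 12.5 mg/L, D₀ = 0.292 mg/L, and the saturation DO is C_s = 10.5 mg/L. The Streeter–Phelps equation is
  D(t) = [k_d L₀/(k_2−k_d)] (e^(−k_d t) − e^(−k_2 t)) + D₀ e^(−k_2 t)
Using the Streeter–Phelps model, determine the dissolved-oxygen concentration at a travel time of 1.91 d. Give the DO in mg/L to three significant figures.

DO ≈ 7.73 mg/L

k_d L₀/(k_2−k_d) = 0.401×12.5/(0.964−0.401) = 5.013/0.5630 = 8.903 mg/L.
e^(−k_d t) = e^(−0.401×1.910) = 0.4649; e^(−k_2 t) = e^(−0.964×1.910) = 0.1586.
D = 8.903 × (0.4649 − 0.1586) + 0.292 × 0.1586 = 2.727 + 0.04632 = 2.773 mg/L.
DO = C_s − D = 10.5 − 2.773 = 7.727 mg/L.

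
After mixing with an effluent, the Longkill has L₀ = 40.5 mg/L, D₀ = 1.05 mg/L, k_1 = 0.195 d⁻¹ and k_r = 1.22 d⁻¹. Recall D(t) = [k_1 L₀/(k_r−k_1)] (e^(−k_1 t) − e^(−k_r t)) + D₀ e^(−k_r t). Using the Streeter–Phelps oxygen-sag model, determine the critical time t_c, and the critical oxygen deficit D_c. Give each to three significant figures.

With k_r/k_1 = 6.256 and 1 − D₀(k_r−k_1)/(k_1 L₀) = 0.8637,
t_c = ln(6.256 × 0.8637) / (1.22 − 0.195) = ln(5.404) / 1.025 = 1.687/1.025 = 1.646 d.
D_c = (k_1/k_r) L₀ e^(−k_1 t_c) = (0.195/1.22) × 40.5 × e^(−0.195×1.646) = 0.1598 × 40.5 × 0.7255 = 4.696 mg/L.

t_c ≈ 1.65 d; D_c ≈ 4.70 mg/L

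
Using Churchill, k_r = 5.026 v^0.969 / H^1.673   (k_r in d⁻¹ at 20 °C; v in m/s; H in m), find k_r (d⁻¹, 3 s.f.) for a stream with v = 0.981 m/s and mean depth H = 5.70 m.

k_r ≈ 0.268 d⁻¹

k_r = 5.026 × 0.981^0.969 / 5.70^1.673 = 5.026 × 0.9816 / 18.39 = 0.2683 d⁻¹.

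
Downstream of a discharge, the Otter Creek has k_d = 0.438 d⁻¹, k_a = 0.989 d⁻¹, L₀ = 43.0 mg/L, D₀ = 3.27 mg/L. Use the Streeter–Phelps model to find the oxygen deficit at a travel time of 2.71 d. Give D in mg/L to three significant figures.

D ≈ 8.31 mg/L

k_d L₀/(k_a−k_d) = 0.438×43.0/(0.989−0.438) = 18.83/0.5510 = 34.18 mg/L.
e^(−k_d t) = e^(−0.438×2.710) = 0.3051; e^(−k_a t) = e^(−0.989×2.710) = 0.06855.
D = 34.18 × (0.3051 − 0.06855) + 3.27 × 0.06855 = 8.087 + 0.2242 = 8.311 mg/L.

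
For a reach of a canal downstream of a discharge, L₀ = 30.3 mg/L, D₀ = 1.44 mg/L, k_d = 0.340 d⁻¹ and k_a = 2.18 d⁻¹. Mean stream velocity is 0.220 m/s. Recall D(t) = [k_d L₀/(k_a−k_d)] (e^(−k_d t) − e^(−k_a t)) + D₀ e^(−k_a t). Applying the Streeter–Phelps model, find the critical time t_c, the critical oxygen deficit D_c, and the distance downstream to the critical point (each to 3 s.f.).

t_c ≈ 0.848 d; D_c ≈ 3.54 mg/L; x_c ≈ 16.1 km

With k_a/k_d = 6.412 and 1 − D₀(k_a−k_d)/(k_d L₀) = 0.7428,
t_c = ln(6.412 × 0.7428) / (2.18 − 0.340) = ln(4.763) / 1.840 = 1.561/1.840 = 0.8483 d.
D_c = (k_d/k_a) L₀ e^(−k_d t_c) = (0.340/2.18) × 30.3 × e^(−0.340×0.8483) = 0.1560 × 30.3 × 0.7495 = 3.542 mg/L.
x_c = v t_c = 0.220 m/s × 0.8483 d × 86400 s/d = 16120 m ≈ 16.1 km.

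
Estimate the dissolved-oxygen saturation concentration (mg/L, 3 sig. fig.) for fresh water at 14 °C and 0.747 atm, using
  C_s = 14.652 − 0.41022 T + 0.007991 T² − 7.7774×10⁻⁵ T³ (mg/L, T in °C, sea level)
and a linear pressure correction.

C_s ≈ 7.67 mg/L

At sea level: C_s = 14.652 − 0.41022×14 + 0.007991×14² − 7.7774×10⁻⁵×14³ = 10.26 mg/L.
Pressure correction: C_s' = 10.26 × 0.747 = 7.666 mg/L.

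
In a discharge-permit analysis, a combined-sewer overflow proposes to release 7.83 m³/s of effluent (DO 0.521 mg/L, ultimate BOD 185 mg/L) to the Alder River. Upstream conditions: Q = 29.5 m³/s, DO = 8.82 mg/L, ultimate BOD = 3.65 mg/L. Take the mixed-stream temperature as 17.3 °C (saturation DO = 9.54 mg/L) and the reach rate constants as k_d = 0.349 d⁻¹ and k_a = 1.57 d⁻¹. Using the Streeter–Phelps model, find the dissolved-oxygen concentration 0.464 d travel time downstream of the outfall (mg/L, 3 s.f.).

DO ≈ 3.97 mg/L

Mixed DO = (29.5×8.82 + 7.83×0.521)/(29.5+7.83) = 264.3/37.33 = 7.079 mg/L.
Mixed L₀ = (29.5×3.65 + 7.83×185)/(37.33) = 1556/37.33 = 41.69 mg/L.
Initial deficit D₀ = C_s − DO₀ = 9.54 − 7.079 = 2.461 mg/L.
D(0.464) = [0.349×41.69/(1.57−0.349)](e^(−0.349×0.464) − e^(−1.57×0.464)) + 2.461 e^(−1.57×0.464)
= 11.92 × (0.8505 − 0.4826) + 2.461 × 0.4826 = 5.571 mg/L.
DO = 9.54 − 5.571 = 3.969 mg/L.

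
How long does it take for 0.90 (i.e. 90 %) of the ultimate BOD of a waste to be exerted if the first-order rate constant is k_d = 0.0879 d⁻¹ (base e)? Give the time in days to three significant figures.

y/L₀ = 1 − e^(−k_d t) = 0.90 ⇒ e^(−k_d t) = 0.100
t = −ln(0.100) / 0.0879 = 2.303 / 0.0879 = 26.20 d.

t ≈ 26.2 d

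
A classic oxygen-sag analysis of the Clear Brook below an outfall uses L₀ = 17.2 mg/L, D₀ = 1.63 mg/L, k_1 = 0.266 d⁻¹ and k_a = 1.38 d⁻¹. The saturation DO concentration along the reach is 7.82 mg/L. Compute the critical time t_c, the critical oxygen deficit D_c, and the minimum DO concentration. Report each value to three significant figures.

t_c ≈ 1.02 d; D_c ≈ 2.52 mg/L; min DO ≈ 5.30 mg/L

At the critical point dD/dt = 0, so k_1 L₀ e^(−k_1 t) = k_a D. Substituting D(t) from the Streeter–Phelps equation and solving for t gives
t_c = ln[(k_a/k_1)(1 − D₀(k_a−k_1)/(k_1 L₀))] / (k_a−k_1).
Here k_a−k_1 = 1.114 d⁻¹ and 1 − D₀(k_a−k_1)/(k_1 L₀) = 1 − 1.63×1.114/(0.266×17.2) = 0.6031, so
t_c = ln(5.188 × 0.6031) / 1.114 = 1.141 / 1.114 = 1.024 d.
L(t_c) = L₀ e^(−k_1 t_c) = 17.2 × 0.7616 = 13.10 mg/L, and at the critical point k_a D_c = k_1 L, so D_c = (0.266/1.38) × 13.10 = 2.525 mg/L.
Minimum DO = C_s − D_c = 7.82 − 2.525 = 5.295 mg/L.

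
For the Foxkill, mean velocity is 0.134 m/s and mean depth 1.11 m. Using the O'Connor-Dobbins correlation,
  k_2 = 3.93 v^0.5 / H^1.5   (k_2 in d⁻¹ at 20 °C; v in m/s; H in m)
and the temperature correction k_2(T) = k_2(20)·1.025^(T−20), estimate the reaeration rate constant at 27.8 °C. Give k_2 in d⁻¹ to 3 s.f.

k_2 ≈ 1.49 d⁻¹

k_2(20) = 3.93 × 0.134^0.5 / 1.11^1.5 = 3.93 × 0.3661 / 1.169 = 1.230 d⁻¹.
k_2(27.8) = 1.230 × 1.025^(27.8−20) = 1.230 × 1.212 = 1.491 d⁻¹.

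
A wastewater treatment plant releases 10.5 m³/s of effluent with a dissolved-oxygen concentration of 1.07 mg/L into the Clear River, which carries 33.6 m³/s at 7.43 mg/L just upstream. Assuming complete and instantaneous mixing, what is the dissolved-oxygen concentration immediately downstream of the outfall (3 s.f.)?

Flow-weighted mixing: C = (Q_r C_r + Q_w C_w)/(Q_r + Q_w)
= (33.6×7.43 + 10.5×1.07)/(33.6 + 10.5) = 260.9/44.10 = 5.916 mg/L.

5.92 mg/L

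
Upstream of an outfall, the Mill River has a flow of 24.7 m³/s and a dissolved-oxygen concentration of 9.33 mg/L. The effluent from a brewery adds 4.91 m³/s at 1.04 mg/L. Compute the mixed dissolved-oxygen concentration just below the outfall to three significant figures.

7.96 mg/L

Flow-weighted mixing: C = (Q_r C_r + Q_w C_w)/(Q_r + Q_w)
= (24.7×9.33 + 4.91×1.04)/(24.7 + 4.91) = 235.6/29.61 = 7.955 mg/L.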